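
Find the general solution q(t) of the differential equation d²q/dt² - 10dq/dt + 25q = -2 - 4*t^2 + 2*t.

Characteristic equation r² - 10r + 25 = 0 has discriminant (-10)² - 4·(25) = 0, so r = 5 is a repeated root.
Hence q_h = (C1 + C2*t)*exp(5*t).
For the particular solution try q_p = A0 + A1*t + A2*t^2. Substituting and matching coefficients of each power of t gives A0 = -54/625, A1 = -6/125, A2 = -4/25, so q_p = -54/625 - 6*t/125 - 4*t^2/25.

q = -54/625 - 6*t/125 - 4*t**2/25 + C1*exp(5*t) + C2*t*exp(5*t)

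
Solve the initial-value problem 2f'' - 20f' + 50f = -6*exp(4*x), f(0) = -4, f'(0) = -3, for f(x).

f = -exp(5*x) - 3*exp(4*x) + 14*x*exp(5*x)

Divide through by 2: f'' - 10f' + 25f = -3*exp(4*x).
Characteristic equation r² - 10r + 25 = 0 has discriminant (-10)² - 4·(25) = 0, so r = 5 is a repeated root.
Hence f_h = (C1 + C2*x)*exp(5*x).
Try f_p = A*exp(4*x). Substituting into the equation and dividing by exp(4*x) gives A = -3, so f_p = -3*exp(4*x).
General solution: f = -3*exp(4*x) + C1*exp(5*x) + C2*x*exp(5*x).
Apply the initial conditions: f(0) = -3 + C1 = -4 and f'(0) = -12 + C2 + 5*C1 = -3. Solving gives C1 = -1, C2 = 14.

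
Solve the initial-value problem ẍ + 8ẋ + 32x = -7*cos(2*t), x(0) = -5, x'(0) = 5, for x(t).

Characteristic equation r² + 8r + 32 = 0 has discriminant (8)² - 4·(32) = -64 < 0, so r = -4 ± 4i.
Hence x_h = C1*cos(4*t)*exp(-4*t) + C2*exp(-4*t)*sin(4*t).
Try x_p = A*cos(2*t) + B*sin(2*t). Substituting and equating the coefficients of cos(2t) and sin(2t) gives A = -49/260, B = -7/65, so x_p = -49*cos(2*t)/260 - 7*sin(2*t)/65.
General solution: x = -49*cos(2*t)/260 - 7*sin(2*t)/65 + C1*cos(4*t)*exp(-4*t) + C2*exp(-4*t)*sin(4*t).
Apply the initial conditions: x(0) = -49/260 + C1 = -5 and x'(0) = -14/65 - 4*C1 + 4*C2 = 5. Solving gives C1 = -1251/260, C2 = -228/65.

x = -49*cos(2*t)/260 - 7*sin(2*t)/65 - 1251*cos(4*t)*exp(-4*t)/260 - 228*exp(-4*t)*sin(4*t)/65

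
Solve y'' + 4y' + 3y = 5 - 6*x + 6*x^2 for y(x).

y = 91/9 + 2*x**2 - 22*x/3 + C1*exp(-x) + C2*exp(-3*x)

Characteristic equation r² + 4r + 3 = 0 factors as (r + 1)(r + 3) = 0, so r = -1, -3.
Hence y_h = C1*exp(-x) + C2*exp(-3*x).
For the particular solution try y_p = A0 + A1*x + A2*x^2. Substituting and matching coefficients of each power of x gives A0 = 91/9, A1 = -22/3, A2 = 2, so y_p = 91/9 + 2*x^2 - 22*x/3.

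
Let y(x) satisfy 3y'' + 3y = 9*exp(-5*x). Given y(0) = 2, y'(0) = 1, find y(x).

Divide through by 3: y'' + y = 3*exp(-5*x).
Characteristic equation r² + 1 = 0 has discriminant (0)² - 4·(1) = -4 < 0, so r = ± i.
Hence y_h = C1*cos(x) + C2*sin(x).
Try y_p = A*exp(-5*x). Substituting into the equation and dividing by exp(-5*x) gives A = 3/26, so y_p = 3*exp(-5*x)/26.
General solution: y = 3*exp(-5*x)/26 + C1*cos(x) + C2*sin(x).
Apply the initial conditions: y(0) = 3/26 + C1 = 2 and y'(0) = -15/26 + C2 = 1. Solving gives C1 = 49/26, C2 = 41/26.

y = 3*exp(-5*x)/26 + 41*sin(x)/26 + 49*cos(x)/26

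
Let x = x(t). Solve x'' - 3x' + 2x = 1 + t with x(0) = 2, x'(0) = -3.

Characteristic equation r² - 3r + 2 = 0 factors as (r - 2)(r - 1) = 0, so r = 2, 1.
Hence x_h = C1*exp(2*t) + C2*exp(t).
For the particular solution try x_p = A0 + A1*t. Substituting and matching coefficients of each power of t gives A0 = 5/4, A1 = 1/2, so x_p = 5/4 + t/2.
General solution: x = 5/4 + t/2 + C1*exp(2*t) + C2*exp(t).
Apply the initial conditions: x(0) = 5/4 + C1 + C2 = 2 and x'(0) = 1/2 + C2 + 2*C1 = -3. Solving gives C1 = -17/4, C2 = 5.

x = 5/4 + t/2 + 5*exp(t) - 17*exp(2*t)/4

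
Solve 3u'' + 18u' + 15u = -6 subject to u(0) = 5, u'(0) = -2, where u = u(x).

u = -2/5 - 17*exp(-5*x)/20 + 25*exp(-x)/4

Divide through by 3: u'' + 6u' + 5u = -2.
Characteristic equation r² + 6r + 5 = 0 factors as (r + 1)(r + 5) = 0, so r = -1, -5.
Hence u_h = C1*exp(-x) + C2*exp(-5*x).
For the particular solution try u_p = A0. Substituting and matching coefficients of each power of x gives A0 = -2/5, so u_p = -2/5.
General solution: u = -2/5 + C1*exp(-x) + C2*exp(-5*x).
Apply the initial conditions: u(0) = -2/5 + C1 + C2 = 5 and u'(0) = -C1 - 5*C2 = -2. Solving gives C1 = 25/4, C2 = -17/20.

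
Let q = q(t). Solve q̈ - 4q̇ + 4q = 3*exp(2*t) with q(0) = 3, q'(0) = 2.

Characteristic equation r² - 4r + 4 = 0 has discriminant (-4)² - 4·(4) = 0, so r = 2 is a repeated root.
Hence q_h = (C1 + C2*t)*exp(2*t).
Since exp(2*t) solves the homogeneous equation (r = 2 is a root of multiplicity 2), multiply the trial by t^2. Try q_p = A*t^2*exp(2*t). Substituting into the equation and dividing by exp(2*t) gives A = 3/2, so q_p = 3*t^2*exp(2*t)/2.
General solution: q = C1*exp(2*t) + 3*t^2*exp(2*t)/2 + C2*t*exp(2*t).
Apply the initial conditions: q(0) = C1 = 3 and q'(0) = C2 + 2*C1 = 2. Solving gives C1 = 3, C2 = -4.

q = 3*exp(2*t) - 4*t*exp(2*t) + 3*t**2*exp(2*t)/2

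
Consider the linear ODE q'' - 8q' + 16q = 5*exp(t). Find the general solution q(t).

q = 5*exp(t)/9 + C1*exp(4*t) + C2*t*exp(4*t)

Characteristic equation r² - 8r + 16 = 0 has discriminant (-8)² - 4·(16) = 0, so r = 4 is a repeated root.
Hence q_h = (C1 + C2*t)*exp(4*t).
Try q_p = A*exp(t). Substituting into the equation and dividing by exp(t) gives A = 5/9, so q_p = 5*exp(t)/9.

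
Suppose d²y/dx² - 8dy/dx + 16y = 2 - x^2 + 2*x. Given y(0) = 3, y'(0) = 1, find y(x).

Characteristic equation r² - 8r + 16 = 0 has discriminant (-8)² - 4·(16) = 0, so r = 4 is a repeated root.
Hence y_h = (C1 + C2*x)*exp(4*x).
For the particular solution try y_p = A0 + A1*x + A2*x^2. Substituting and matching coefficients of each power of x gives A0 = 21/128, A1 = 1/16, A2 = -1/16, so y_p = 21/128 - x^2/16 + x/16.
General solution: y = 21/128 - x^2/16 + x/16 + C1*exp(4*x) + C2*x*exp(4*x).
Apply the initial conditions: y(0) = 21/128 + C1 = 3 and y'(0) = 1/16 + C2 + 4*C1 = 1. Solving gives C1 = 363/128, C2 = -333/32.

y = 21/128 - x**2/16 + x/16 + 363*exp(4*x)/128 - 333*x*exp(4*x)/32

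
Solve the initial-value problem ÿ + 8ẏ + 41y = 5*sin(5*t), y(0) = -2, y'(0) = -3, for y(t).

Characteristic equation r² + 8r + 41 = 0 has discriminant (8)² - 4·(41) = -100 < 0, so r = -4 ± 5i.
Hence y_h = C1*cos(5*t)*exp(-4*t) + C2*exp(-4*t)*sin(5*t).
Try y_p = A*cos(5*t) + B*sin(5*t). Substituting and equating the coefficients of cos(5t) and sin(5t) gives A = -25/232, B = 5/116, so y_p = -25*cos(5*t)/232 + 5*sin(5*t)/116.
General solution: y = -25*cos(5*t)/232 + 5*sin(5*t)/116 + C1*cos(5*t)*exp(-4*t) + C2*exp(-4*t)*sin(5*t).
Apply the initial conditions: y(0) = -25/232 + C1 = -2 and y'(0) = 25/116 - 4*C1 + 5*C2 = -3. Solving gives C1 = -439/232, C2 = -1251/580.

y = -25*cos(5*t)/232 + 5*sin(5*t)/116 - 1251*exp(-4*t)*sin(5*t)/580 - 439*cos(5*t)*exp(-4*t)/232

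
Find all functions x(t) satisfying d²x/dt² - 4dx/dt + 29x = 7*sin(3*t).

x = 21*cos(3*t)/136 + 35*sin(3*t)/136 + C1*cos(5*t)*exp(2*t) + C2*exp(2*t)*sin(5*t)

Characteristic equation r² - 4r + 29 = 0 has discriminant (-4)² - 4·(29) = -100 < 0, so r = 2 ± 5i.
Hence x_h = C1*cos(5*t)*exp(2*t) + C2*exp(2*t)*sin(5*t).
Try x_p = A*cos(3*t) + B*sin(3*t). Substituting and equating the coefficients of cos(3t) and sin(3t) gives A = 21/136, B = 35/136, so x_p = 21*cos(3*t)/136 + 35*sin(3*t)/136.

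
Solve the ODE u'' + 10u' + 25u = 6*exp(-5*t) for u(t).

Characteristic equation r² + 10r + 25 = 0 has discriminant (10)² - 4·(25) = 0, so r = -5 is a repeated root.
Hence u_h = (C1 + C2*t)*exp(-5*t).
Since exp(-5*t) solves the homogeneous equation (r = -5 is a root of multiplicity 2), multiply the trial by t^2. Try u_p = A*t^2*exp(-5*t). Substituting into the equation and dividing by exp(-5*t) gives A = 3, so u_p = 3*t^2*exp(-5*t).

u = C1*exp(-5*t) + 3*t**2*exp(-5*t) + C2*t*exp(-5*t)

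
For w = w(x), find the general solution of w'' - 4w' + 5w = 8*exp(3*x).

w = 4*exp(3*x) + C1*cos(x)*exp(2*x) + C2*exp(2*x)*sin(x)

Characteristic equation r² - 4r + 5 = 0 has discriminant (-4)² - 4·(5) = -4 < 0, so r = 2 ± i.
Hence w_h = C1*cos(x)*exp(2*x) + C2*exp(2*x)*sin(x).
Try w_p = A*exp(3*x). Substituting into the equation and dividing by exp(3*x) gives A = 4, so w_p = 4*exp(3*x).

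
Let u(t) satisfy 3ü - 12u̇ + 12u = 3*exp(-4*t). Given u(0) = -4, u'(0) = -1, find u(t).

u = -145*exp(2*t)/36 + exp(-4*t)/36 + 43*t*exp(2*t)/6

Divide through by 3: u'' - 4u' + 4u = exp(-4*t).
Characteristic equation r² - 4r + 4 = 0 has discriminant (-4)² - 4·(4) = 0, so r = 2 is a repeated root.
Hence u_h = (C1 + C2*t)*exp(2*t).
Try u_p = A*exp(-4*t). Substituting into the equation and dividing by exp(-4*t) gives A = 1/36, so u_p = exp(-4*t)/36.
General solution: u = exp(-4*t)/36 + C1*exp(2*t) + C2*t*exp(2*t).
Apply the initial conditions: u(0) = 1/36 + C1 = -4 and u'(0) = -1/9 + C2 + 2*C1 = -1. Solving gives C1 = -145/36, C2 = 43/6.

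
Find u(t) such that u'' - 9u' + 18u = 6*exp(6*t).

u = C1*exp(6*t) + C2*exp(3*t) + 2*t*exp(6*t)

Characteristic equation r² - 9r + 18 = 0 factors as (r - 6)(r - 3) = 0, so r = 6, 3.
Hence u_h = C1*exp(6*t) + C2*exp(3*t).
Since exp(6*t) solves the homogeneous equation (r = 6 is a root of multiplicity 1), multiply the trial by t. Try u_p = A*t*exp(6*t). Substituting into the equation and dividing by exp(6*t) gives A = 2, so u_p = 2*t*exp(6*t).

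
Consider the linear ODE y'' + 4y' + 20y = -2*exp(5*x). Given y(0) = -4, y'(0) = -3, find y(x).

y = -2*exp(5*x)/65 - 701*exp(-2*x)*sin(4*x)/260 - 258*cos(4*x)*exp(-2*x)/65

Characteristic equation r² + 4r + 20 = 0 has discriminant (4)² - 4·(20) = -64 < 0, so r = -2 ± 4i.
Hence y_h = C1*cos(4*x)*exp(-2*x) + C2*exp(-2*x)*sin(4*x).
Try y_p = A*exp(5*x). Substituting into the equation and dividing by exp(5*x) gives A = -2/65, so y_p = -2*exp(5*x)/65.
General solution: y = -2*exp(5*x)/65 + C1*cos(4*x)*exp(-2*x) + C2*exp(-2*x)*sin(4*x).
Apply the initial conditions: y(0) = -2/65 + C1 = -4 and y'(0) = -2/13 - 2*C1 + 4*C2 = -3. Solving gives C1 = -258/65, C2 = -701/260.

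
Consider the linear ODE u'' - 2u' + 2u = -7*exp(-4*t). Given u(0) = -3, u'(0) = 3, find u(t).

u = -7*exp(-4*t)/26 - 71*cos(t)*exp(t)/26 + 121*exp(t)*sin(t)/26

Characteristic equation r² - 2r + 2 = 0 has discriminant (-2)² - 4·(2) = -4 < 0, so r = 1 ± i.
Hence u_h = C1*cos(t)*exp(t) + C2*exp(t)*sin(t).
Try u_p = A*exp(-4*t). Substituting into the equation and dividing by exp(-4*t) gives A = -7/26, so u_p = -7*exp(-4*t)/26.
General solution: u = -7*exp(-4*t)/26 + C1*cos(t)*exp(t) + C2*exp(t)*sin(t).
Apply the initial conditions: u(0) = -7/26 + C1 = -3 and u'(0) = 14/13 + C1 + C2 = 3. Solving gives C1 = -71/26, C2 = 121/26.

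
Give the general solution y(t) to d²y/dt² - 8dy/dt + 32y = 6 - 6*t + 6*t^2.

Characteristic equation r² - 8r + 32 = 0 has discriminant (-8)² - 4·(32) = -64 < 0, so r = 4 ± 4i.
Hence y_h = C1*cos(4*t)*exp(4*t) + C2*exp(4*t)*sin(4*t).
For the particular solution try y_p = A0 + A1*t + A2*t^2. Substituting and matching coefficients of each power of t gives A0 = 39/256, A1 = -3/32, A2 = 3/16, so y_p = 39/256 - 3*t/32 + 3*t^2/16.

y = 39/256 - 3*t/32 + 3*t**2/16 + C1*cos(4*t)*exp(4*t) + C2*exp(4*t)*sin(4*t)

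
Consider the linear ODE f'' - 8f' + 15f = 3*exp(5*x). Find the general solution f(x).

f = C1*exp(5*x) + C2*exp(3*x) + 3*x*exp(5*x)/2

Characteristic equation r² - 8r + 15 = 0 factors as (r - 5)(r - 3) = 0, so r = 5, 3.
Hence f_h = C1*exp(5*x) + C2*exp(3*x).
Since exp(5*x) solves the homogeneous equation (r = 5 is a root of multiplicity 1), multiply the trial by x. Try f_p = A*x*exp(5*x). Substituting into the equation and dividing by exp(5*x) gives A = 3/2, so f_p = 3*x*exp(5*x)/2.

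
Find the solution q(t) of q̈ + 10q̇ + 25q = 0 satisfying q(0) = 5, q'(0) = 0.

q = 5*exp(-5*t) + 25*t*exp(-5*t)

Characteristic equation r² + 10r + 25 = 0 has discriminant (10)² - 4·(25) = 0, so r = -5 is a repeated root.
Hence q_h = (C1 + C2*t)*exp(-5*t).
Apply the initial conditions: q(0) = C1 = 5 and q'(0) = C2 - 5*C1 = 0. Solving gives C1 = 5, C2 = 25.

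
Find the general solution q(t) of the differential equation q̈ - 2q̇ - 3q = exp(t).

q = -exp(t)/4 + C1*exp(3*t) + C2*exp(-t)

Characteristic equation r² - 2r - 3 = 0 factors as (r - 3)(r + 1) = 0, so r = 3, -1.
Hence q_h = C1*exp(3*t) + C2*exp(-t).
Try q_p = A*exp(t). Substituting into the equation and dividing by exp(t) gives A = -1/4, so q_p = -exp(t)/4.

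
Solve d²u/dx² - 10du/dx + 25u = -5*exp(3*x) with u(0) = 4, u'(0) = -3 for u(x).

Characteristic equation r² - 10r + 25 = 0 has discriminant (-10)² - 4·(25) = 0, so r = 5 is a repeated root.
Hence u_h = (C1 + C2*x)*exp(5*x).
Try u_p = A*exp(3*x). Substituting into the equation and dividing by exp(3*x) gives A = -5/4, so u_p = -5*exp(3*x)/4.
General solution: u = -5*exp(3*x)/4 + C1*exp(5*x) + C2*x*exp(5*x).
Apply the initial conditions: u(0) = -5/4 + C1 = 4 and u'(0) = -15/4 + C2 + 5*C1 = -3. Solving gives C1 = 21/4, C2 = -51/2.

u = -5*exp(3*x)/4 + 21*exp(5*x)/4 - 51*x*exp(5*x)/2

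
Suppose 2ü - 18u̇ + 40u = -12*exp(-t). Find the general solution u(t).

u = -exp(-t)/5 + C1*exp(4*t) + C2*exp(5*t)

Divide through by 2: u'' - 9u' + 20u = -6*exp(-t).
Characteristic equation r² - 9r + 20 = 0 factors as (r - 4)(r - 5) = 0, so r = 4, 5.
Hence u_h = C1*exp(4*t) + C2*exp(5*t).
Try u_p = A*exp(-t). Substituting into the equation and dividing by exp(-t) gives A = -1/5, so u_p = -exp(-t)/5.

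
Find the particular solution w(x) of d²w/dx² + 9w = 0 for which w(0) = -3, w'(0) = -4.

Characteristic equation r² + 9 = 0 has discriminant (0)² - 4·(9) = -36 < 0, so r = ± 3i.
Hence w_h = C1*cos(3*x) + C2*sin(3*x).
Apply the initial conditions: w(0) = C1 = -3 and w'(0) = 3*C2 = -4. Solving gives C1 = -3, C2 = -4/3.

w = -3*cos(3*x) - 4*sin(3*x)/3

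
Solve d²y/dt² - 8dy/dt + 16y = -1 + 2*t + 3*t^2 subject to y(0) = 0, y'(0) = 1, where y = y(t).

Characteristic equation r² - 8r + 16 = 0 has discriminant (-8)² - 4·(16) = 0, so r = 4 is a repeated root.
Hence y_h = (C1 + C2*t)*exp(4*t).
For the particular solution try y_p = A0 + A1*t + A2*t^2. Substituting and matching coefficients of each power of t gives A0 = 9/128, A1 = 5/16, A2 = 3/16, so y_p = 9/128 + 3*t^2/16 + 5*t/16.
General solution: y = 9/128 + 3*t^2/16 + 5*t/16 + C1*exp(4*t) + C2*t*exp(4*t).
Apply the initial conditions: y(0) = 9/128 + C1 = 0 and y'(0) = 5/16 + C2 + 4*C1 = 1. Solving gives C1 = -9/128, C2 = 31/32.

y = 9/128 - 9*exp(4*t)/128 + 3*t**2/16 + 5*t/16 + 31*t*exp(4*t)/32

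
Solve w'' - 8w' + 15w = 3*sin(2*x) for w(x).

Characteristic equation r² - 8r + 15 = 0 factors as (r - 5)(r - 3) = 0, so r = 5, 3.
Hence w_h = C1*exp(5*x) + C2*exp(3*x).
Try w_p = A*cos(2*x) + B*sin(2*x). Substituting and equating the coefficients of cos(2x) and sin(2x) gives A = 48/377, B = 33/377, so w_p = 33*sin(2*x)/377 + 48*cos(2*x)/377.

w = 33*sin(2*x)/377 + 48*cos(2*x)/377 + C1*exp(5*x) + C2*exp(3*x)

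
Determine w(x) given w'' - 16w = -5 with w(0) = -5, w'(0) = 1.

Characteristic equation r² - 16 = 0 factors as (r + 4)(r - 4) = 0, so r = -4, 4.
Hence w_h = C1*exp(-4*x) + C2*exp(4*x).
For the particular solution try w_p = A0. Substituting and matching coefficients of each power of x gives A0 = 5/16, so w_p = 5/16.
General solution: w = 5/16 + C1*exp(-4*x) + C2*exp(4*x).
Apply the initial conditions: w(0) = 5/16 + C1 + C2 = -5 and w'(0) = -4*C1 + 4*C2 = 1. Solving gives C1 = -89/32, C2 = -81/32.

w = 5/16 - 89*exp(-4*x)/32 - 81*exp(4*x)/32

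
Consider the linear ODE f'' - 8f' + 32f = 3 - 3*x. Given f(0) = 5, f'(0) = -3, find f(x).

f = 9/128 - 3*x/32 - 181*exp(4*x)*sin(4*x)/32 + 631*cos(4*x)*exp(4*x)/128

Characteristic equation r² - 8r + 32 = 0 has discriminant (-8)² - 4·(32) = -64 < 0, so r = 4 ± 4i.
Hence f_h = C1*cos(4*x)*exp(4*x) + C2*exp(4*x)*sin(4*x).
For the particular solution try f_p = A0 + A1*x. Substituting and matching coefficients of each power of x gives A0 = 9/128, A1 = -3/32, so f_p = 9/128 - 3*x/32.
General solution: f = 9/128 - 3*x/32 + C1*cos(4*x)*exp(4*x) + C2*exp(4*x)*sin(4*x).
Apply the initial conditions: f(0) = 9/128 + C1 = 5 and f'(0) = -3/32 + 4*C1 + 4*C2 = -3. Solving gives C1 = 631/128, C2 = -181/32.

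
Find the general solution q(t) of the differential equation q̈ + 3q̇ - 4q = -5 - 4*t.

q = 2 + t + C1*exp(t) + C2*exp(-4*t)

Characteristic equation r² + 3r - 4 = 0 factors as (r - 1)(r + 4) = 0, so r = 1, -4.
Hence q_h = C1*exp(t) + C2*exp(-4*t).
For the particular solution try q_p = A0 + A1*t. Substituting and matching coefficients of each power of t gives A0 = 2, A1 = 1, so q_p = 2 + t.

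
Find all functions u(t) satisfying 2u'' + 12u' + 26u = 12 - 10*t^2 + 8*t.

u = 472/2197 - 5*t**2/13 + 112*t/169 + C1*cos(2*t)*exp(-3*t) + C2*exp(-3*t)*sin(2*t)

Divide through by 2: u'' + 6u' + 13u = 6 - 5*t^2 + 4*t.
Characteristic equation r² + 6r + 13 = 0 has discriminant (6)² - 4·(13) = -16 < 0, so r = -3 ± 2i.
Hence u_h = C1*cos(2*t)*exp(-3*t) + C2*exp(-3*t)*sin(2*t).
For the particular solution try u_p = A0 + A1*t + A2*t^2. Substituting and matching coefficients of each power of t gives A0 = 472/2197, A1 = 112/169, A2 = -5/13, so u_p = 472/2197 - 5*t^2/13 + 112*t/169.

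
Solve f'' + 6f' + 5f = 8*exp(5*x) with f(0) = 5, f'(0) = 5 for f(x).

f = -23*exp(-5*x)/10 + 2*exp(5*x)/15 + 43*exp(-x)/6

Characteristic equation r² + 6r + 5 = 0 factors as (r + 1)(r + 5) = 0, so r = -1, -5.
Hence f_h = C1*exp(-x) + C2*exp(-5*x).
Try f_p = A*exp(5*x). Substituting into the equation and dividing by exp(5*x) gives A = 2/15, so f_p = 2*exp(5*x)/15.
General solution: f = 2*exp(5*x)/15 + C1*exp(-x) + C2*exp(-5*x).
Apply the initial conditions: f(0) = 2/15 + C1 + C2 = 5 and f'(0) = 2/3 - C1 - 5*C2 = 5. Solving gives C1 = 43/6, C2 = -23/10.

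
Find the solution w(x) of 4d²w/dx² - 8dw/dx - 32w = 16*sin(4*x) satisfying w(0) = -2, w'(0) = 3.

w = -59*exp(-2*x)/30 - 3*sin(4*x)/20 - exp(4*x)/12 + cos(4*x)/20

Divide through by 4: w'' - 2w' - 8w = 4*sin(4*x).
Characteristic equation r² - 2r - 8 = 0 factors as (r - 4)(r + 2) = 0, so r = 4, -2.
Hence w_h = C1*exp(4*x) + C2*exp(-2*x).
Try w_p = A*cos(4*x) + B*sin(4*x). Substituting and equating the coefficients of cos(4x) and sin(4x) gives A = 1/20, B = -3/20, so w_p = -3*sin(4*x)/20 + cos(4*x)/20.
General solution: w = -3*sin(4*x)/20 + cos(4*x)/20 + C1*exp(4*x) + C2*exp(-2*x).
Apply the initial conditions: w(0) = 1/20 + C1 + C2 = -2 and w'(0) = -3/5 - 2*C2 + 4*C1 = 3. Solving gives C1 = -1/12, C2 = -59/30.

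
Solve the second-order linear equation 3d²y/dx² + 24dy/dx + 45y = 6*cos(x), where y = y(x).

y = 4*sin(x)/65 + 7*cos(x)/65 + C1*exp(-3*x) + C2*exp(-5*x)

Divide through by 3: y'' + 8y' + 15y = 2*cos(x).
Characteristic equation r² + 8r + 15 = 0 factors as (r + 3)(r + 5) = 0, so r = -3, -5.
Hence y_h = C1*exp(-3*x) + C2*exp(-5*x).
Try y_p = A*cos(x) + B*sin(x). Substituting and equating the coefficients of cos(x) and sin(x) gives A = 7/65, B = 4/65, so y_p = 4*sin(x)/65 + 7*cos(x)/65.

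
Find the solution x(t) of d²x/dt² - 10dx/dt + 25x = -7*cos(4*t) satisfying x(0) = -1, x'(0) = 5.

x = -1618*exp(5*t)/1681 - 63*cos(4*t)/1681 + 280*sin(4*t)/1681 + 375*t*exp(5*t)/41

Characteristic equation r² - 10r + 25 = 0 has discriminant (-10)² - 4·(25) = 0, so r = 5 is a repeated root.
Hence x_h = (C1 + C2*t)*exp(5*t).
Try x_p = A*cos(4*t) + B*sin(4*t). Substituting and equating the coefficients of cos(4t) and sin(4t) gives A = -63/1681, B = 280/1681, so x_p = -63*cos(4*t)/1681 + 280*sin(4*t)/1681.
General solution: x = -63*cos(4*t)/1681 + 280*sin(4*t)/1681 + C1*exp(5*t) + C2*t*exp(5*t).
Apply the initial conditions: x(0) = -63/1681 + C1 = -1 and x'(0) = 1120/1681 + C2 + 5*C1 = 5. Solving gives C1 = -1618/1681, C2 = 375/41.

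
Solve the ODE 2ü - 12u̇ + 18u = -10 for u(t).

Divide through by 2: u'' - 6u' + 9u = -5.
Characteristic equation r² - 6r + 9 = 0 has discriminant (-6)² - 4·(9) = 0, so r = 3 is a repeated root.
Hence u_h = (C1 + C2*t)*exp(3*t).
For the particular solution try u_p = A0. Substituting and matching coefficients of each power of t gives A0 = -5/9, so u_p = -5/9.

u = -5/9 + C1*exp(3*t) + C2*t*exp(3*t)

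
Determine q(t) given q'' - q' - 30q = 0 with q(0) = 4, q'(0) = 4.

q = 20*exp(-5*t)/11 + 24*exp(6*t)/11

Characteristic equation r² - r - 30 = 0 factors as (r - 6)(r + 5) = 0, so r = 6, -5.
Hence q_h = C1*exp(6*t) + C2*exp(-5*t).
Apply the initial conditions: q(0) = C1 + C2 = 4 and q'(0) = -5*C2 + 6*C1 = 4. Solving gives C1 = 24/11, C2 = 20/11.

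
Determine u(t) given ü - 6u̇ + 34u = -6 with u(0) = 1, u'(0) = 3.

u = -3/17 - 9*exp(3*t)*sin(5*t)/85 + 20*cos(5*t)*exp(3*t)/17

Characteristic equation r² - 6r + 34 = 0 has discriminant (-6)² - 4·(34) = -100 < 0, so r = 3 ± 5i.
Hence u_h = C1*cos(5*t)*exp(3*t) + C2*exp(3*t)*sin(5*t).
For the particular solution try u_p = A0. Substituting and matching coefficients of each power of t gives A0 = -3/17, so u_p = -3/17.
General solution: u = -3/17 + C1*cos(5*t)*exp(3*t) + C2*exp(3*t)*sin(5*t).
Apply the initial conditions: u(0) = -3/17 + C1 = 1 and u'(0) = 3*C1 + 5*C2 = 3. Solving gives C1 = 20/17, C2 = -9/85.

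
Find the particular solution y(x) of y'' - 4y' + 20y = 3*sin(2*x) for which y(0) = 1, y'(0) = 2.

Characteristic equation r² - 4r + 20 = 0 has discriminant (-4)² - 4·(20) = -64 < 0, so r = 2 ± 4i.
Hence y_h = C1*cos(4*x)*exp(2*x) + C2*exp(2*x)*sin(4*x).
Try y_p = A*cos(2*x) + B*sin(2*x). Substituting and equating the coefficients of cos(2x) and sin(2x) gives A = 3/40, B = 3/20, so y_p = 3*sin(2*x)/20 + 3*cos(2*x)/40.
General solution: y = 3*sin(2*x)/20 + 3*cos(2*x)/40 + C1*cos(4*x)*exp(2*x) + C2*exp(2*x)*sin(4*x).
Apply the initial conditions: y(0) = 3/40 + C1 = 1 and y'(0) = 3/10 + 2*C1 + 4*C2 = 2. Solving gives C1 = 37/40, C2 = -3/80.

y = 3*sin(2*x)/20 + 3*cos(2*x)/40 - 3*exp(2*x)*sin(4*x)/80 + 37*cos(4*x)*exp(2*x)/40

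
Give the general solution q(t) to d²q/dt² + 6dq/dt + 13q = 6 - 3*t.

Characteristic equation r² + 6r + 13 = 0 has discriminant (6)² - 4·(13) = -16 < 0, so r = -3 ± 2i.
Hence q_h = C1*cos(2*t)*exp(-3*t) + C2*exp(-3*t)*sin(2*t).
For the particular solution try q_p = A0 + A1*t. Substituting and matching coefficients of each power of t gives A0 = 96/169, A1 = -3/13, so q_p = 96/169 - 3*t/13.

q = 96/169 - 3*t/13 + C1*cos(2*t)*exp(-3*t) + C2*exp(-3*t)*sin(2*t)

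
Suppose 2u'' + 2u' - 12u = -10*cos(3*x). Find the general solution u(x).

u = -5*sin(3*x)/78 + 25*cos(3*x)/78 + C1*exp(-3*x) + C2*exp(2*x)

Divide through by 2: u'' + u' - 6u = -5*cos(3*x).
Characteristic equation r² + r - 6 = 0 factors as (r + 3)(r - 2) = 0, so r = -3, 2.
Hence u_h = C1*exp(-3*x) + C2*exp(2*x).
Try u_p = A*cos(3*x) + B*sin(3*x). Substituting and equating the coefficients of cos(3x) and sin(3x) gives A = 25/78, B = -5/78, so u_p = -5*sin(3*x)/78 + 25*cos(3*x)/78.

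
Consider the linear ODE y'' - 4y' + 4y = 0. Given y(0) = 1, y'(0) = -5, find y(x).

Characteristic equation r² - 4r + 4 = 0 has discriminant (-4)² - 4·(4) = 0, so r = 2 is a repeated root.
Hence y_h = (C1 + C2*x)*exp(2*x).
Apply the initial conditions: y(0) = C1 = 1 and y'(0) = C2 + 2*C1 = -5. Solving gives C1 = 1, C2 = -7.

y = -7*x*exp(2*x) + exp(2*x)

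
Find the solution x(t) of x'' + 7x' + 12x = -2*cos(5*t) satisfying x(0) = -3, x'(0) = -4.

Characteristic equation r² + 7r + 12 = 0 factors as (r + 4)(r + 3) = 0, so r = -4, -3.
Hence x_h = C1*exp(-4*t) + C2*exp(-3*t).
Try x_p = A*cos(5*t) + B*sin(5*t). Substituting and equating the coefficients of cos(5t) and sin(5t) gives A = 13/697, B = -35/697, so x_p = -35*sin(5*t)/697 + 13*cos(5*t)/697.
General solution: x = -35*sin(5*t)/697 + 13*cos(5*t)/697 + C1*exp(-4*t) + C2*exp(-3*t).
Apply the initial conditions: x(0) = 13/697 + C1 + C2 = -3 and x'(0) = -175/697 - 4*C1 - 3*C2 = -4. Solving gives C1 = 525/41, C2 = -269/17.

x = -269*exp(-3*t)/17 - 35*sin(5*t)/697 + 13*cos(5*t)/697 + 525*exp(-4*t)/41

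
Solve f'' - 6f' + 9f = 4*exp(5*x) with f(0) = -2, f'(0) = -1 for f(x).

f = -3*exp(3*x) + 3*x*exp(3*x) + exp(5*x)

Characteristic equation r² - 6r + 9 = 0 has discriminant (-6)² - 4·(9) = 0, so r = 3 is a repeated root.
Hence f_h = (C1 + C2*x)*exp(3*x).
Try f_p = A*exp(5*x). Substituting into the equation and dividing by exp(5*x) gives A = 1, so f_p = exp(5*x).
General solution: f = C1*exp(3*x) + C2*x*exp(3*x) + exp(5*x).
Apply the initial conditions: f(0) = 1 + C1 = -2 and f'(0) = 5 + C2 + 3*C1 = -1. Solving gives C1 = -3, C2 = 3.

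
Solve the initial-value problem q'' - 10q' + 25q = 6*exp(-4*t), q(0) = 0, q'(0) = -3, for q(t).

Characteristic equation r² - 10r + 25 = 0 has discriminant (-10)² - 4·(25) = 0, so r = 5 is a repeated root.
Hence q_h = (C1 + C2*t)*exp(5*t).
Try q_p = A*exp(-4*t). Substituting into the equation and dividing by exp(-4*t) gives A = 2/27, so q_p = 2*exp(-4*t)/27.
General solution: q = 2*exp(-4*t)/27 + C1*exp(5*t) + C2*t*exp(5*t).
Apply the initial conditions: q(0) = 2/27 + C1 = 0 and q'(0) = -8/27 + C2 + 5*C1 = -3. Solving gives C1 = -2/27, C2 = -7/3.

q = -2*exp(5*t)/27 + 2*exp(-4*t)/27 - 7*t*exp(5*t)/3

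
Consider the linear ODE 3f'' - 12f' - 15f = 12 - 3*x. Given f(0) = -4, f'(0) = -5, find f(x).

f = -24/25 - 103*exp(5*x)/75 - 5*exp(-x)/3 + x/5

Divide through by 3: f'' - 4f' - 5f = 4 - x.
Characteristic equation r² - 4r - 5 = 0 factors as (r - 5)(r + 1) = 0, so r = 5, -1.
Hence f_h = C1*exp(5*x) + C2*exp(-x).
For the particular solution try f_p = A0 + A1*x. Substituting and matching coefficients of each power of x gives A0 = -24/25, A1 = 1/5, so f_p = -24/25 + x/5.
General solution: f = -24/25 + x/5 + C1*exp(5*x) + C2*exp(-x).
Apply the initial conditions: f(0) = -24/25 + C1 + C2 = -4 and f'(0) = 1/5 - C2 + 5*C1 = -5. Solving gives C1 = -103/75, C2 = -5/3.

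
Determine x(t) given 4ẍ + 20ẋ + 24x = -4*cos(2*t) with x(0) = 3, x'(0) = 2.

x = -107*exp(-3*t)/13 - 5*sin(2*t)/52 - cos(2*t)/52 + 45*exp(-2*t)/4

Divide through by 4: x'' + 5x' + 6x = -cos(2*t).
Characteristic equation r² + 5r + 6 = 0 factors as (r + 3)(r + 2) = 0, so r = -3, -2.
Hence x_h = C1*exp(-3*t) + C2*exp(-2*t).
Try x_p = A*cos(2*t) + B*sin(2*t). Substituting and equating the coefficients of cos(2t) and sin(2t) gives A = -1/52, B = -5/52, so x_p = -5*sin(2*t)/52 - cos(2*t)/52.
General solution: x = -5*sin(2*t)/52 - cos(2*t)/52 + C1*exp(-3*t) + C2*exp(-2*t).
Apply the initial conditions: x(0) = -1/52 + C1 + C2 = 3 and x'(0) = -5/26 - 3*C1 - 2*C2 = 2. Solving gives C1 = -107/13, C2 = 45/4.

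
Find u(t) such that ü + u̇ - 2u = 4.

Characteristic equation r² + r - 2 = 0 factors as (r - 1)(r + 2) = 0, so r = 1, -2.
Hence u_h = C1*exp(t) + C2*exp(-2*t).
For the particular solution try u_p = A0. Substituting and matching coefficients of each power of t gives A0 = -2, so u_p = -2.

u = -2 + C1*exp(t) + C2*exp(-2*t)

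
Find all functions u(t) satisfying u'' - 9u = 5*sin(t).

u = -sin(t)/2 + C1*exp(3*t) + C2*exp(-3*t)

Characteristic equation r² - 9 = 0 factors as (r - 3)(r + 3) = 0, so r = 3, -3.
Hence u_h = C1*exp(3*t) + C2*exp(-3*t).
Try u_p = A*cos(t) + B*sin(t). Substituting and equating the coefficients of cos(t) and sin(t) gives A = 0, B = -1/2, so u_p = -sin(t)/2.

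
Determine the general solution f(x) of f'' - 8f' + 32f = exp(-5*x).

Characteristic equation r² - 8r + 32 = 0 has discriminant (-8)² - 4·(32) = -64 < 0, so r = 4 ± 4i.
Hence f_h = C1*cos(4*x)*exp(4*x) + C2*exp(4*x)*sin(4*x).
Try f_p = A*exp(-5*x). Substituting into the equation and dividing by exp(-5*x) gives A = 1/97, so f_p = exp(-5*x)/97.

f = exp(-5*x)/97 + C1*cos(4*x)*exp(4*x) + C2*exp(4*x)*sin(4*x)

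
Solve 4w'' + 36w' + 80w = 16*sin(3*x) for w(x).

Divide through by 4: w'' + 9w' + 20w = 4*sin(3*x).
Characteristic equation r² + 9r + 20 = 0 factors as (r + 5)(r + 4) = 0, so r = -5, -4.
Hence w_h = C1*exp(-5*x) + C2*exp(-4*x).
Try w_p = A*cos(3*x) + B*sin(3*x). Substituting and equating the coefficients of cos(3x) and sin(3x) gives A = -54/425, B = 22/425, so w_p = -54*cos(3*x)/425 + 22*sin(3*x)/425.

w = -54*cos(3*x)/425 + 22*sin(3*x)/425 + C1*exp(-5*x) + C2*exp(-4*x)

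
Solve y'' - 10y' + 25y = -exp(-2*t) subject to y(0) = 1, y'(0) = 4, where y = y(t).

y = -exp(-2*t)/49 + 50*exp(5*t)/49 - 8*t*exp(5*t)/7

Characteristic equation r² - 10r + 25 = 0 has discriminant (-10)² - 4·(25) = 0, so r = 5 is a repeated root.
Hence y_h = (C1 + C2*t)*exp(5*t).
Try y_p = A*exp(-2*t). Substituting into the equation and dividing by exp(-2*t) gives A = -1/49, so y_p = -exp(-2*t)/49.
General solution: y = -exp(-2*t)/49 + C1*exp(5*t) + C2*t*exp(5*t).
Apply the initial conditions: y(0) = -1/49 + C1 = 1 and y'(0) = 2/49 + C2 + 5*C1 = 4. Solving gives C1 = 50/49, C2 = -8/7.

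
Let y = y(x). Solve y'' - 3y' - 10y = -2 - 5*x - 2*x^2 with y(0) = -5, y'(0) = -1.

Characteristic equation r² - 3r - 10 = 0 factors as (r + 2)(r - 5) = 0, so r = -2, 5.
Hence y_h = C1*exp(-2*x) + C2*exp(5*x).
For the particular solution try y_p = A0 + A1*x + A2*x^2. Substituting and matching coefficients of each power of x gives A0 = 63/500, A1 = 19/50, A2 = 1/5, so y_p = 63/500 + x^2/5 + 19*x/50.
General solution: y = 63/500 + x^2/5 + 19*x/50 + C1*exp(-2*x) + C2*exp(5*x).
Apply the initial conditions: y(0) = 63/500 + C1 + C2 = -5 and y'(0) = 19/50 - 2*C1 + 5*C2 = -1. Solving gives C1 = -97/28, C2 = -1454/875.

y = 63/500 - 1454*exp(5*x)/875 - 97*exp(-2*x)/28 + x**2/5 + 19*x/50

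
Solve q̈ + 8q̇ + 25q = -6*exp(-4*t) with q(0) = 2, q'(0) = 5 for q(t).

q = -2*exp(-4*t)/3 + 8*cos(3*t)*exp(-4*t)/3 + 13*exp(-4*t)*sin(3*t)/3

Characteristic equation r² + 8r + 25 = 0 has discriminant (8)² - 4·(25) = -36 < 0, so r = -4 ± 3i.
Hence q_h = C1*cos(3*t)*exp(-4*t) + C2*exp(-4*t)*sin(3*t).
Try q_p = A*exp(-4*t). Substituting into the equation and dividing by exp(-4*t) gives A = -2/3, so q_p = -2*exp(-4*t)/3.
General solution: q = -2*exp(-4*t)/3 + C1*cos(3*t)*exp(-4*t) + C2*exp(-4*t)*sin(3*t).
Apply the initial conditions: q(0) = -2/3 + C1 = 2 and q'(0) = 8/3 - 4*C1 + 3*C2 = 5. Solving gives C1 = 8/3, C2 = 13/3.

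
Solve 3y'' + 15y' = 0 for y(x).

y = C2 + C1*exp(-5*x)

Divide through by 3: y'' + 5y' = 0.
Characteristic equation r² + 5r = 0 factors as (r + 5)r = 0, so r = -5, 0.
Hence y_h = C1*exp(-5*x) + C2.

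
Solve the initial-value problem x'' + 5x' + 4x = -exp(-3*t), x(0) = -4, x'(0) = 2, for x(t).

x = exp(-3*t)/2 - 29*exp(-t)/6 + exp(-4*t)/3

Characteristic equation r² + 5r + 4 = 0 factors as (r + 1)(r + 4) = 0, so r = -1, -4.
Hence x_h = C1*exp(-t) + C2*exp(-4*t).
Try x_p = A*exp(-3*t). Substituting into the equation and dividing by exp(-3*t) gives A = 1/2, so x_p = exp(-3*t)/2.
General solution: x = exp(-3*t)/2 + C1*exp(-t) + C2*exp(-4*t).
Apply the initial conditions: x(0) = 1/2 + C1 + C2 = -4 and x'(0) = -3/2 - C1 - 4*C2 = 2. Solving gives C1 = -29/6, C2 = 1/3.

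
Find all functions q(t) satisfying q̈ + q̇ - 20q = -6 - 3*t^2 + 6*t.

Characteristic equation r² + r - 20 = 0 factors as (r + 5)(r - 4) = 0, so r = -5, 4.
Hence q_h = C1*exp(-5*t) + C2*exp(4*t).
For the particular solution try q_p = A0 + A1*t + A2*t^2. Substituting and matching coefficients of each power of t gives A0 = 1203/4000, A1 = -57/200, A2 = 3/20, so q_p = 1203/4000 - 57*t/200 + 3*t^2/20.

q = 1203/4000 - 57*t/200 + 3*t**2/20 + C1*exp(-5*t) + C2*exp(4*t)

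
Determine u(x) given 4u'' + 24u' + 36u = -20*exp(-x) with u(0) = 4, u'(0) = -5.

u = -5*exp(-x)/4 + 21*exp(-3*x)/4 + 19*x*exp(-3*x)/2

Divide through by 4: u'' + 6u' + 9u = -5*exp(-x).
Characteristic equation r² + 6r + 9 = 0 has discriminant (6)² - 4·(9) = 0, so r = -3 is a repeated root.
Hence u_h = (C1 + C2*x)*exp(-3*x).
Try u_p = A*exp(-x). Substituting into the equation and dividing by exp(-x) gives A = -5/4, so u_p = -5*exp(-x)/4.
General solution: u = -5*exp(-x)/4 + C1*exp(-3*x) + C2*x*exp(-3*x).
Apply the initial conditions: u(0) = -5/4 + C1 = 4 and u'(0) = 5/4 + C2 - 3*C1 = -5. Solving gives C1 = 21/4, C2 = 19/2.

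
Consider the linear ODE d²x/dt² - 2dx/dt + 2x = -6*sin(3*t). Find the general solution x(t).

Characteristic equation r² - 2r + 2 = 0 has discriminant (-2)² - 4·(2) = -4 < 0, so r = 1 ± i.
Hence x_h = C1*cos(t)*exp(t) + C2*exp(t)*sin(t).
Try x_p = A*cos(3*t) + B*sin(3*t). Substituting and equating the coefficients of cos(3t) and sin(3t) gives A = -36/85, B = 42/85, so x_p = -36*cos(3*t)/85 + 42*sin(3*t)/85.

x = -36*cos(3*t)/85 + 42*sin(3*t)/85 + C1*cos(t)*exp(t) + C2*exp(t)*sin(t)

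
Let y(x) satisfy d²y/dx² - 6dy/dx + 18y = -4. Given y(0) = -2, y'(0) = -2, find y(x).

Characteristic equation r² - 6r + 18 = 0 has discriminant (-6)² - 4·(18) = -36 < 0, so r = 3 ± 3i.
Hence y_h = C1*cos(3*x)*exp(3*x) + C2*exp(3*x)*sin(3*x).
For the particular solution try y_p = A0. Substituting and matching coefficients of each power of x gives A0 = -2/9, so y_p = -2/9.
General solution: y = -2/9 + C1*cos(3*x)*exp(3*x) + C2*exp(3*x)*sin(3*x).
Apply the initial conditions: y(0) = -2/9 + C1 = -2 and y'(0) = 3*C1 + 3*C2 = -2. Solving gives C1 = -16/9, C2 = 10/9.

y = -2/9 - 16*cos(3*x)*exp(3*x)/9 + 10*exp(3*x)*sin(3*x)/9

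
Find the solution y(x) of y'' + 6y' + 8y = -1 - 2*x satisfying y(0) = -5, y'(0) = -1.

y = 1/16 - 21*exp(-2*x)/2 - x/4 + 87*exp(-4*x)/16

Characteristic equation r² + 6r + 8 = 0 factors as (r + 4)(r + 2) = 0, so r = -4, -2.
Hence y_h = C1*exp(-4*x) + C2*exp(-2*x).
For the particular solution try y_p = A0 + A1*x. Substituting and matching coefficients of each power of x gives A0 = 1/16, A1 = -1/4, so y_p = 1/16 - x/4.
General solution: y = 1/16 - x/4 + C1*exp(-4*x) + C2*exp(-2*x).
Apply the initial conditions: y(0) = 1/16 + C1 + C2 = -5 and y'(0) = -1/4 - 4*C1 - 2*C2 = -1. Solving gives C1 = 87/16, C2 = -21/2.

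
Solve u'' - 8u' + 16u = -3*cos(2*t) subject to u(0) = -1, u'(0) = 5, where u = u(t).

u = -91*exp(4*t)/100 - 9*cos(2*t)/100 + 3*sin(2*t)/25 + 42*t*exp(4*t)/5

Characteristic equation r² - 8r + 16 = 0 has discriminant (-8)² - 4·(16) = 0, so r = 4 is a repeated root.
Hence u_h = (C1 + C2*t)*exp(4*t).
Try u_p = A*cos(2*t) + B*sin(2*t). Substituting and equating the coefficients of cos(2t) and sin(2t) gives A = -9/100, B = 3/25, so u_p = -9*cos(2*t)/100 + 3*sin(2*t)/25.
General solution: u = -9*cos(2*t)/100 + 3*sin(2*t)/25 + C1*exp(4*t) + C2*t*exp(4*t).
Apply the initial conditions: u(0) = -9/100 + C1 = -1 and u'(0) = 6/25 + C2 + 4*C1 = 5. Solving gives C1 = -91/100, C2 = 42/5.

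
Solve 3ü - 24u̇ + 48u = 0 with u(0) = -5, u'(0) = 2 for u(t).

Divide through by 3: u'' - 8u' + 16u = 0.
Characteristic equation r² - 8r + 16 = 0 has discriminant (-8)² - 4·(16) = 0, so r = 4 is a repeated root.
Hence u_h = (C1 + C2*t)*exp(4*t).
Apply the initial conditions: u(0) = C1 = -5 and u'(0) = C2 + 4*C1 = 2. Solving gives C1 = -5, C2 = 22.

u = -5*exp(4*t) + 22*t*exp(4*t)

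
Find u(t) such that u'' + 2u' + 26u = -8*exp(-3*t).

u = -8*exp(-3*t)/29 + C1*cos(5*t)*exp(-t) + C2*exp(-t)*sin(5*t)

Characteristic equation r² + 2r + 26 = 0 has discriminant (2)² - 4·(26) = -100 < 0, so r = -1 ± 5i.
Hence u_h = C1*cos(5*t)*exp(-t) + C2*exp(-t)*sin(5*t).
Try u_p = A*exp(-3*t). Substituting into the equation and dividing by exp(-3*t) gives A = -8/29, so u_p = -8*exp(-3*t)/29.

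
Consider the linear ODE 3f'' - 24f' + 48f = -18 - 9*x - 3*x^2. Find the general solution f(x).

f = -63/128 - x/4 - x**2/16 + C1*exp(4*x) + C2*x*exp(4*x)

Divide through by 3: f'' - 8f' + 16f = -6 - x^2 - 3*x.
Characteristic equation r² - 8r + 16 = 0 has discriminant (-8)² - 4·(16) = 0, so r = 4 is a repeated root.
Hence f_h = (C1 + C2*x)*exp(4*x).
For the particular solution try f_p = A0 + A1*x + A2*x^2. Substituting and matching coefficients of each power of x gives A0 = -63/128, A1 = -1/4, A2 = -1/16, so f_p = -63/128 - x/4 - x^2/16.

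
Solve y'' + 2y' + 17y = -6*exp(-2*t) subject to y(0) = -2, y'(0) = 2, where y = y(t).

y = -6*exp(-2*t)/17 - 28*cos(4*t)*exp(-t)/17 - 3*exp(-t)*sin(4*t)/34

Characteristic equation r² + 2r + 17 = 0 has discriminant (2)² - 4·(17) = -64 < 0, so r = -1 ± 4i.
Hence y_h = C1*cos(4*t)*exp(-t) + C2*exp(-t)*sin(4*t).
Try y_p = A*exp(-2*t). Substituting into the equation and dividing by exp(-2*t) gives A = -6/17, so y_p = -6*exp(-2*t)/17.
General solution: y = -6*exp(-2*t)/17 + C1*cos(4*t)*exp(-t) + C2*exp(-t)*sin(4*t).
Apply the initial conditions: y(0) = -6/17 + C1 = -2 and y'(0) = 12/17 - C1 + 4*C2 = 2. Solving gives C1 = -28/17, C2 = -3/34.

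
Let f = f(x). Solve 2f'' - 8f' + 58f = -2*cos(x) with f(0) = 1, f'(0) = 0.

Divide through by 2: f'' - 4f' + 29f = -cos(x).
Characteristic equation r² - 4r + 29 = 0 has discriminant (-4)² - 4·(29) = -100 < 0, so r = 2 ± 5i.
Hence f_h = C1*cos(5*x)*exp(2*x) + C2*exp(2*x)*sin(5*x).
Try f_p = A*cos(x) + B*sin(x). Substituting and equating the coefficients of cos(x) and sin(x) gives A = -7/200, B = 1/200, so f_p = -7*cos(x)/200 + sin(x)/200.
General solution: f = -7*cos(x)/200 + sin(x)/200 + C1*cos(5*x)*exp(2*x) + C2*exp(2*x)*sin(5*x).
Apply the initial conditions: f(0) = -7/200 + C1 = 1 and f'(0) = 1/200 + 2*C1 + 5*C2 = 0. Solving gives C1 = 207/200, C2 = -83/200.

f = -7*cos(x)/200 + sin(x)/200 - 83*exp(2*x)*sin(5*x)/200 + 207*cos(5*x)*exp(2*x)/200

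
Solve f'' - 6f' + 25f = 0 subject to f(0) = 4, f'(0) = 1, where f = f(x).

f = 4*cos(4*x)*exp(3*x) - 11*exp(3*x)*sin(4*x)/4

Characteristic equation r² - 6r + 25 = 0 has discriminant (-6)² - 4·(25) = -64 < 0, so r = 3 ± 4i.
Hence f_h = C1*cos(4*x)*exp(3*x) + C2*exp(3*x)*sin(4*x).
Apply the initial conditions: f(0) = C1 = 4 and f'(0) = 3*C1 + 4*C2 = 1. Solving gives C1 = 4, C2 = -11/4.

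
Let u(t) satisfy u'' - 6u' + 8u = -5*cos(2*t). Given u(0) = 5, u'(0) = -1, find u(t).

u = -6*exp(4*t) - cos(2*t)/8 + 3*sin(2*t)/8 + 89*exp(2*t)/8

Characteristic equation r² - 6r + 8 = 0 factors as (r - 2)(r - 4) = 0, so r = 2, 4.
Hence u_h = C1*exp(2*t) + C2*exp(4*t).
Try u_p = A*cos(2*t) + B*sin(2*t). Substituting and equating the coefficients of cos(2t) and sin(2t) gives A = -1/8, B = 3/8, so u_p = -cos(2*t)/8 + 3*sin(2*t)/8.
General solution: u = -cos(2*t)/8 + 3*sin(2*t)/8 + C1*exp(2*t) + C2*exp(4*t).
Apply the initial conditions: u(0) = -1/8 + C1 + C2 = 5 and u'(0) = 3/4 + 2*C1 + 4*C2 = -1. Solving gives C1 = 89/8, C2 = -6.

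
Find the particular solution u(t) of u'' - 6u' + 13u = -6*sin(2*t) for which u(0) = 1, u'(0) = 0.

u = -8*cos(2*t)/25 - 6*sin(2*t)/25 - 87*exp(3*t)*sin(2*t)/50 + 33*cos(2*t)*exp(3*t)/25

Characteristic equation r² - 6r + 13 = 0 has discriminant (-6)² - 4·(13) = -16 < 0, so r = 3 ± 2i.
Hence u_h = C1*cos(2*t)*exp(3*t) + C2*exp(3*t)*sin(2*t).
Try u_p = A*cos(2*t) + B*sin(2*t). Substituting and equating the coefficients of cos(2t) and sin(2t) gives A = -8/25, B = -6/25, so u_p = -8*cos(2*t)/25 - 6*sin(2*t)/25.
General solution: u = -8*cos(2*t)/25 - 6*sin(2*t)/25 + C1*cos(2*t)*exp(3*t) + C2*exp(3*t)*sin(2*t).
Apply the initial conditions: u(0) = -8/25 + C1 = 1 and u'(0) = -12/25 + 2*C2 + 3*C1 = 0. Solving gives C1 = 33/25, C2 = -87/50.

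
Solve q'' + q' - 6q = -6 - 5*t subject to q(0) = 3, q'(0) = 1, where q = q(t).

Characteristic equation r² + r - 6 = 0 factors as (r + 3)(r - 2) = 0, so r = -3, 2.
Hence q_h = C1*exp(-3*t) + C2*exp(2*t).
For the particular solution try q_p = A0 + A1*t. Substituting and matching coefficients of each power of t gives A0 = 41/36, A1 = 5/6, so q_p = 41/36 + 5*t/6.
General solution: q = 41/36 + 5*t/6 + C1*exp(-3*t) + C2*exp(2*t).
Apply the initial conditions: q(0) = 41/36 + C1 + C2 = 3 and q'(0) = 5/6 - 3*C1 + 2*C2 = 1. Solving gives C1 = 32/45, C2 = 23/20.

q = 41/36 + 5*t/6 + 23*exp(2*t)/20 + 32*exp(-3*t)/45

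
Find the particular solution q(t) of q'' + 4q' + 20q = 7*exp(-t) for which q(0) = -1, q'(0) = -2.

q = 7*exp(-t)/17 - 75*exp(-2*t)*sin(4*t)/68 - 24*cos(4*t)*exp(-2*t)/17

Characteristic equation r² + 4r + 20 = 0 has discriminant (4)² - 4·(20) = -64 < 0, so r = -2 ± 4i.
Hence q_h = C1*cos(4*t)*exp(-2*t) + C2*exp(-2*t)*sin(4*t).
Try q_p = A*exp(-t). Substituting into the equation and dividing by exp(-t) gives A = 7/17, so q_p = 7*exp(-t)/17.
General solution: q = 7*exp(-t)/17 + C1*cos(4*t)*exp(-2*t) + C2*exp(-2*t)*sin(4*t).
Apply the initial conditions: q(0) = 7/17 + C1 = -1 and q'(0) = -7/17 - 2*C1 + 4*C2 = -2. Solving gives C1 = -24/17, C2 = -75/68.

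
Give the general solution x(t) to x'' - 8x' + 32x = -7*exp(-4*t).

Characteristic equation r² - 8r + 32 = 0 has discriminant (-8)² - 4·(32) = -64 < 0, so r = 4 ± 4i.
Hence x_h = C1*cos(4*t)*exp(4*t) + C2*exp(4*t)*sin(4*t).
Try x_p = A*exp(-4*t). Substituting into the equation and dividing by exp(-4*t) gives A = -7/80, so x_p = -7*exp(-4*t)/80.

x = -7*exp(-4*t)/80 + C1*cos(4*t)*exp(4*t) + C2*exp(4*t)*sin(4*t)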